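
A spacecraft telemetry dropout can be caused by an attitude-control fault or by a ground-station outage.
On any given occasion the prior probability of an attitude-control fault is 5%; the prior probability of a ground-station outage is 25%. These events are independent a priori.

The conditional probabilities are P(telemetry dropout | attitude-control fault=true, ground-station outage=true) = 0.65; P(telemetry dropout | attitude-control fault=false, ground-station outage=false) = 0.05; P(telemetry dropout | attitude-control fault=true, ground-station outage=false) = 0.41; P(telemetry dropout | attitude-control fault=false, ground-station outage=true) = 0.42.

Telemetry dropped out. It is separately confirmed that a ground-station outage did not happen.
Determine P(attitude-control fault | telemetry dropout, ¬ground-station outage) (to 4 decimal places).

Sum P(telemetry dropout|·) weighted by the priors over both values of attitude-control fault:
  P(telemetry dropout | ¬ground-station outage) = 0.05*0.95 + 0.41*0.05
        = 0.047500 + 0.020500 = 0.068000
The terms with attitude-control fault present sum to 0.020500, so
  P(attitude-control fault | telemetry dropout, ¬ground-station outage) = 0.020500 / 0.068000 ≈ 0.3015

P(attitude-control fault | telemetry dropout, ¬ground-station outage) ≈ 0.3015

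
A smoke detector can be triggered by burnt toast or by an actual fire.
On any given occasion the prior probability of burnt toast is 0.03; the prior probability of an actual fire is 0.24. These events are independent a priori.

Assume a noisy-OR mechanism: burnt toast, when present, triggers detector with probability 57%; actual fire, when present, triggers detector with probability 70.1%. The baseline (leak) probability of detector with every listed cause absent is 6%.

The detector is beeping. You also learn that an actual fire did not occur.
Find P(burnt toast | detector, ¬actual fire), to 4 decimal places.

P(burnt toast | detector, ¬actual fire) ≈ 0.2350

Under noisy-OR, P(detector | causes) = 1 − (1−0.06)·∏(1−qᵢ) over the active causes.
Enumerate both values of burnt toast and weight by the priors:
  P(detector | ¬actual fire) = 0.06*0.97 + 0.5958*0.03
        = 0.058200 + 0.017874 = 0.076074
Configurations with burnt toast contribute 0.017874, so
  P(burnt toast | detector, ¬actual fire) = 0.017874 / 0.076074 ≈ 0.2350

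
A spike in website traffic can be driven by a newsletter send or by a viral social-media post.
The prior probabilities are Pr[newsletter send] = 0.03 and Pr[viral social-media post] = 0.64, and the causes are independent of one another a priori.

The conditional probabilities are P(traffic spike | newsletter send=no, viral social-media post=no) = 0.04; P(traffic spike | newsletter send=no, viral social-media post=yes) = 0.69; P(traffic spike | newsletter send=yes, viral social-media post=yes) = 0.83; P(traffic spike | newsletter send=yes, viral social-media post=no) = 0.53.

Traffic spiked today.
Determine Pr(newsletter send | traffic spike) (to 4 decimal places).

Pr(newsletter send | traffic spike) ≈ 0.0467

For the numerator, keep only newsletter send=true terms: 0.005724 + 0.015936 = 0.021660
Denominator P(traffic spike): 0.04*0.97*0.36 + 0.69*0.97*0.64 + 0.53*0.03*0.36 + 0.83*0.03*0.64 = 0.463980
Posterior = 0.021660 / 0.463980 ≈ 0.0467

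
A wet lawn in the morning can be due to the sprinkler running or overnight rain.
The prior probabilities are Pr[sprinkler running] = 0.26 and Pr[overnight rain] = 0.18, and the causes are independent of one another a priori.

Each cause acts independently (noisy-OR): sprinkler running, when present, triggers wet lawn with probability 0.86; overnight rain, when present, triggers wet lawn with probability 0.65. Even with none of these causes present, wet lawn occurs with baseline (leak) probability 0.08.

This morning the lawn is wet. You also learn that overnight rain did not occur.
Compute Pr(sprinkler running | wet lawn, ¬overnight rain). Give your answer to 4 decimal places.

Under noisy-OR, P(wet lawn | causes) = 1 − (1−0.08)·∏(1−qᵢ) over the active causes.
Enumerate both values of sprinkler running and weight by the priors:
  P(wet lawn | ¬overnight rain) = 0.08·0.74 + 0.8712·0.26
        = 0.059200 + 0.226512 = 0.285712
Keeping only the sprinkler running-present terms gives 0.226512, so
  P(sprinkler running | wet lawn, ¬overnight rain) = 0.226512 / 0.285712 ≈ 0.7928

Pr(sprinkler running | wet lawn, ¬overnight rain) ≈ 0.7928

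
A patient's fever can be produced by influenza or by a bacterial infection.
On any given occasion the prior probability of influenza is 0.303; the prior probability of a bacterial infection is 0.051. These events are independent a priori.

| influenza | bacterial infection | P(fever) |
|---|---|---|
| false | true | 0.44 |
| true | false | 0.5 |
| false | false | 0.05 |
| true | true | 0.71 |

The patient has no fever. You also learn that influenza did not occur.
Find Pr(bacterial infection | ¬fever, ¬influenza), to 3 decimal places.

Pr(bacterial infection | ¬fever, ¬influenza) ≈ 0.031

P(¬fever | ¬influenza) = 0.95*0.949 + 0.56*0.051 = 0.901550 + 0.028560 = 0.930110
Restricting to configurations with bacterial infection present: 0.56*0.051 = 0.028560.
Hence the posterior is 0.028560/0.930110 ≈ 0.031.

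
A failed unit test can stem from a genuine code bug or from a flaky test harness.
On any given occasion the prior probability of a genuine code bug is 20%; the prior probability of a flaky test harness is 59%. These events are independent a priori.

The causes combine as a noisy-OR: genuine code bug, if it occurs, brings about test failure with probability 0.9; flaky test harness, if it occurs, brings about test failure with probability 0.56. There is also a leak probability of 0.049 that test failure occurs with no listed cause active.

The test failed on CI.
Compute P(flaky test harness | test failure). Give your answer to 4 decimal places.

Under noisy-OR, P(test failure | causes) = 1 − (1−0.049)·∏(1−qᵢ) over the active causes.
Numerator (weight on configurations with flaky test harness): 0.274496 + 0.113062 = 0.387558
Denominator P(test failure): 0.049*0.8*0.41 + 0.58156*0.8*0.59 + 0.9049*0.2*0.41 + 0.958156*0.2*0.59 = 0.477832
P(flaky test harness | test failure) = 0.387558/0.477832 ≈ 0.8111

P(flaky test harness | test failure) ≈ 0.8111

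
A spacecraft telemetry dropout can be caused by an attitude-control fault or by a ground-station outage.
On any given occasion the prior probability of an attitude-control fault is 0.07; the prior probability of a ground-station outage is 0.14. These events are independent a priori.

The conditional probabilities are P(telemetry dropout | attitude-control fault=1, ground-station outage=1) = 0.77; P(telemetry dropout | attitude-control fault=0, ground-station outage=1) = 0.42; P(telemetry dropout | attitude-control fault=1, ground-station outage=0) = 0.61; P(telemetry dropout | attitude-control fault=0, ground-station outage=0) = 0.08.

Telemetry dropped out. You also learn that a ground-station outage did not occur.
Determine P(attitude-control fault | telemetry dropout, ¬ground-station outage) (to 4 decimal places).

P(attitude-control fault | telemetry dropout, ¬ground-station outage) ≈ 0.3646

P(telemetry dropout | ¬ground-station outage) = 0.08·0.93 + 0.61·0.07 = 0.074400 + 0.042700 = 0.117100
Of this, 0.042700 comes from 0.61·0.07 (the attitude-control fault=true cases).
P(attitude-control fault | telemetry dropout, ¬ground-station outage) = 0.042700 / 0.117100 ≈ 0.3646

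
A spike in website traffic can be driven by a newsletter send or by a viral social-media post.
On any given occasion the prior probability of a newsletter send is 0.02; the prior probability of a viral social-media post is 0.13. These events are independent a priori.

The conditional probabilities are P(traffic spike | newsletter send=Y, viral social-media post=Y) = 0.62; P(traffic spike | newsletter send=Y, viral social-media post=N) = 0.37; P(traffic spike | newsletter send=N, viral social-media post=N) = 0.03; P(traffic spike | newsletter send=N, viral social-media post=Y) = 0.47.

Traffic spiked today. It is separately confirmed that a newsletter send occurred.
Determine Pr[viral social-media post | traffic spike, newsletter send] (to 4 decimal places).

Pr[viral social-media post | traffic spike, newsletter send] ≈ 0.2002

P(traffic spike | newsletter send) = 0.37·0.87 + 0.62·0.13 = 0.321900 + 0.080600 = 0.402500
The viral social-media post-present share is 0.62·0.13 = 0.080600.
P(viral social-media post | traffic spike, newsletter send) = 0.080600 / 0.402500 ≈ 0.2002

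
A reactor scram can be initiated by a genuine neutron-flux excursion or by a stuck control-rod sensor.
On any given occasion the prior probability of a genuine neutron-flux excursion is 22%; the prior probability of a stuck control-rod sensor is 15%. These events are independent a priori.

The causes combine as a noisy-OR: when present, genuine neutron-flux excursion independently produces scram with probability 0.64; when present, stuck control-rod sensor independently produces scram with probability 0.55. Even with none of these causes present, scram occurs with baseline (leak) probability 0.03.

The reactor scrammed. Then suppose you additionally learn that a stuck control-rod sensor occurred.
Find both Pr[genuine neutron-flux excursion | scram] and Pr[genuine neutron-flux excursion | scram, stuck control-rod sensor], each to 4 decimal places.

Under noisy-OR, P(scram | causes) = 1 − (1−0.03)·∏(1−qᵢ) over the active causes.
P(scram) = 0.03×0.78×0.85 + 0.5635×0.78×0.15 + 0.6508×0.22×0.85 + 0.84286×0.22×0.15 = 0.019890 + 0.065930 + 0.121700 + 0.027814 = 0.235334
Restricting to configurations with genuine neutron-flux excursion present: 0.121700 + 0.027814 = 0.149514.
So P(genuine neutron-flux excursion | scram) = 0.149514/0.235334 ≈ 0.6353.

With the extra evidence:
Numerator (weight on configurations with genuine neutron-flux excursion): 0.84286·0.22 = 0.185429
Normalizer over all consistent configurations: 0.5635·0.78 + 0.84286·0.22 = 0.624959
Posterior = 0.185429 / 0.624959 ≈ 0.2967
Conditioning on stuck control-rod sensor lowers the posterior on genuine neutron-flux excursion: the classic explaining-away effect in a common-effect structure.

Pr[genuine neutron-flux excursion | scram] ≈ 0.6353; Pr[genuine neutron-flux excursion | scram, stuck control-rod sensor] ≈ 0.2967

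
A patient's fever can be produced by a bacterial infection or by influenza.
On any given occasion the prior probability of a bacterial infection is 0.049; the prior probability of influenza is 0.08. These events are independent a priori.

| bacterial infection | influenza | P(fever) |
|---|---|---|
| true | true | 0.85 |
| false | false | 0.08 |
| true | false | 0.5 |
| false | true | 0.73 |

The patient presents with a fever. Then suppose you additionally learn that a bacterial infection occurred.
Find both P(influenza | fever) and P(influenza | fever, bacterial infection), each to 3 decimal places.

P(influenza | fever) ≈ 0.389; P(influenza | fever, bacterial infection) ≈ 0.129

P(fever) = 0.08×0.951×0.92 + 0.73×0.951×0.08 + 0.5×0.049×0.92 + 0.85×0.049×0.08 = 0.069994 + 0.055538 + 0.022540 + 0.003332 = 0.151404
The influenza-present share is 0.055538 + 0.003332 = 0.058870.
So P(influenza | fever) = 0.058870/0.151404 ≈ 0.389.

Now also conditioning on bacterial infection=true:
Enumerate both values of influenza and weight by the priors:
  P(fever | bacterial infection) = 0.5·0.92 + 0.85·0.08
        = 0.460000 + 0.068000 = 0.528000
Configurations with influenza contribute 0.068000, so
  P(influenza | fever, bacterial infection) = 0.068000 / 0.528000 ≈ 0.129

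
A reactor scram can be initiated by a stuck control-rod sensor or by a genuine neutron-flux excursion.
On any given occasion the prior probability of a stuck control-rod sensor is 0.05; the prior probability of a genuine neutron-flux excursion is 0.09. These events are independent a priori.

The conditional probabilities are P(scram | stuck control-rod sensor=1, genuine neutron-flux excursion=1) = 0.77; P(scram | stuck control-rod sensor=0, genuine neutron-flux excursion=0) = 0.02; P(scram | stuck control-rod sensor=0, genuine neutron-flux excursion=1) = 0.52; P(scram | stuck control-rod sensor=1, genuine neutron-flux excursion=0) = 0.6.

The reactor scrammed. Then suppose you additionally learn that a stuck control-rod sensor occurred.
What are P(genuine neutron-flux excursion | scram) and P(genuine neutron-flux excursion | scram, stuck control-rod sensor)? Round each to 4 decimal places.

Sum P(scram|·) weighted by the priors over the 4 (stuck control-rod sensor, genuine neutron-flux excursion) configurations:
  P(scram) = 0.02*0.95*0.91 + 0.52*0.95*0.09 + 0.6*0.05*0.91 + 0.77*0.05*0.09
        = 0.017290 + 0.044460 + 0.027300 + 0.003465 = 0.092515
Keeping only the genuine neutron-flux excursion-present terms gives 0.047925, so
  P(genuine neutron-flux excursion | scram) = 0.047925 / 0.092515 ≈ 0.5180

Now condition on the additional information:
By total probability over both values of genuine neutron-flux excursion:
  P(scram | stuck control-rod sensor) = 0.6·0.91 + 0.77·0.09
        = 0.546000 + 0.069300 = 0.615300
Configurations with genuine neutron-flux excursion contribute 0.069300, so
  P(genuine neutron-flux excursion | scram, stuck control-rod sensor) = 0.069300 / 0.615300 ≈ 0.1126

P(genuine neutron-flux excursion | scram) ≈ 0.5180; P(genuine neutron-flux excursion | scram, stuck control-rod sensor) ≈ 0.1126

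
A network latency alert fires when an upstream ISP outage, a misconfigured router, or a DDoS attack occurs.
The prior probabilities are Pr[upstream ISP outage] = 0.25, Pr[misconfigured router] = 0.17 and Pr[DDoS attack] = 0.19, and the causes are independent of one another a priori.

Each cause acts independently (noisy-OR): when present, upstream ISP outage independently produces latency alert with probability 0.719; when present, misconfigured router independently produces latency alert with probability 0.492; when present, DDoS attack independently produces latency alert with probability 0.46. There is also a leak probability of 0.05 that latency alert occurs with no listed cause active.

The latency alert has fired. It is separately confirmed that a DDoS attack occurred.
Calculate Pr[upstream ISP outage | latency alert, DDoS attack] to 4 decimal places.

Under noisy-OR, P(latency alert | causes) = 1 − (1−0.05)·∏(1−qᵢ) over the active causes.
Sum P(latency alert|·) weighted by the priors over the 4 (upstream ISP outage, misconfigured router) configurations:
  P(latency alert | DDoS attack) = 0.487×0.75×0.83 + 0.739396×0.75×0.17 + 0.855847×0.25×0.83 + 0.92677×0.25×0.17
        = 0.303157 + 0.094273 + 0.177588 + 0.039388 = 0.614406
Keeping only the upstream ISP outage-present terms gives 0.216976, so
  P(upstream ISP outage | latency alert, DDoS attack) = 0.216976 / 0.614406 ≈ 0.3531

Pr[upstream ISP outage | latency alert, DDoS attack] ≈ 0.3531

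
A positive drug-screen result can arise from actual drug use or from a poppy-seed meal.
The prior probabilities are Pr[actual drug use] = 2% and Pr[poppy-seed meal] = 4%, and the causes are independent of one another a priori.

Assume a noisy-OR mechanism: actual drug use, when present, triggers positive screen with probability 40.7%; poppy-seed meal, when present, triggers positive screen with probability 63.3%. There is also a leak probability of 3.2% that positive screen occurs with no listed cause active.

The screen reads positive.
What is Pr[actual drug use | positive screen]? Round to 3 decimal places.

Pr[actual drug use | positive screen] ≈ 0.137

Under noisy-OR, P(positive screen | causes) = 1 − (1−0.032)·∏(1−qᵢ) over the active causes.
Sum P(positive screen|·) weighted by the priors over the 4 (actual drug use, poppy-seed meal) configurations:
  P(positive screen) = 0.032·0.98·0.96 + 0.644744·0.98·0.04 + 0.425976·0.02·0.96 + 0.789333·0.02·0.04
        = 0.030106 + 0.025274 + 0.008179 + 0.000631 = 0.064190
Configurations with actual drug use contribute 0.008810, so
  P(actual drug use | positive screen) = 0.008810 / 0.064190 ≈ 0.137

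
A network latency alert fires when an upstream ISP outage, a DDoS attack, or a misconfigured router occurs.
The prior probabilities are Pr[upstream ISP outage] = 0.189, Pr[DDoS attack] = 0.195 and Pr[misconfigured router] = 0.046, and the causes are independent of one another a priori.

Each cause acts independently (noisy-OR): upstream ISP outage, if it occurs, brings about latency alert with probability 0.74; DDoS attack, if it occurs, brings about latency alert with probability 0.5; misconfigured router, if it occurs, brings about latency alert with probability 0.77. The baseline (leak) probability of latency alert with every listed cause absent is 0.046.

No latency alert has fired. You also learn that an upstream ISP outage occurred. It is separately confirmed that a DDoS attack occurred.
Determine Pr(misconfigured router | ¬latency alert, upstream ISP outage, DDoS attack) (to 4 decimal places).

Pr(misconfigured router | ¬latency alert, upstream ISP outage, DDoS attack) ≈ 0.0110

Under noisy-OR, P(latency alert | causes) = 1 − (1−0.046)·∏(1−qᵢ) over the active causes.
For the numerator, keep only misconfigured router=true terms: 0.028525*0.046 = 0.001312
Normalizer over all consistent configurations: 0.12402*0.954 + 0.028525*0.046 = 0.119627
Posterior = 0.001312 / 0.119627 ≈ 0.0110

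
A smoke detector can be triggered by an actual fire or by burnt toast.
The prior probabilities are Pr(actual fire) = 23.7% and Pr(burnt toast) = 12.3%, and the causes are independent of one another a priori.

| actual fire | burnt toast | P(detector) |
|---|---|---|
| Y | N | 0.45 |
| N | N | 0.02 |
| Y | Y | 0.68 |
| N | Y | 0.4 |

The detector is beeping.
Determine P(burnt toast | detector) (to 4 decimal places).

P(burnt toast | detector) ≈ 0.3492

P(detector) = 0.02·0.763·0.877 + 0.4·0.763·0.123 + 0.45·0.237·0.877 + 0.68·0.237·0.123 = 0.013383 + 0.037540 + 0.093532 + 0.019823 = 0.164278
Restricting to configurations with burnt toast present: 0.037540 + 0.019823 = 0.057363.
P(burnt toast | detector) = 0.057363 / 0.164278 ≈ 0.3492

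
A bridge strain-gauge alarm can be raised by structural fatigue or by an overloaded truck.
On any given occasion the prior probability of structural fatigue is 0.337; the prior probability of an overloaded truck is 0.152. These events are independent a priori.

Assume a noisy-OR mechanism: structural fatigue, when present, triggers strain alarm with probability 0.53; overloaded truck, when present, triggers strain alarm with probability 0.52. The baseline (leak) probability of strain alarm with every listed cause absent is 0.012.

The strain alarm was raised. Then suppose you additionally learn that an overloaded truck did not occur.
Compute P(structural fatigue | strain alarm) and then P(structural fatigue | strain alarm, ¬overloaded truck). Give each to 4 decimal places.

Under noisy-OR, P(strain alarm | causes) = 1 − (1−0.012)·∏(1−qᵢ) over the active causes.
P(strain alarm) = 0.012·0.663·0.848 + 0.52576·0.663·0.152 + 0.53564·0.337·0.848 + 0.777107·0.337·0.152 = 0.006747 + 0.052984 + 0.153073 + 0.039807 = 0.252611
The structural fatigue-present share is 0.153073 + 0.039807 = 0.192880.
P(structural fatigue | strain alarm) = 0.192880 / 0.252611 ≈ 0.7635

Now also conditioning on overloaded truck≠true:
Weight on structural fatigue=true, given the evidence: 0.53564·0.337 = 0.180511
Normalizer over all consistent configurations: 0.012·0.663 + 0.53564·0.337 = 0.188467
Posterior = 0.180511 / 0.188467 ≈ 0.9578
Ruling out overloaded truck raises the posterior on structural fatigue — the flip side of explaining away.

P(structural fatigue | strain alarm) ≈ 0.7635; P(structural fatigue | strain alarm, ¬overloaded truck) ≈ 0.9578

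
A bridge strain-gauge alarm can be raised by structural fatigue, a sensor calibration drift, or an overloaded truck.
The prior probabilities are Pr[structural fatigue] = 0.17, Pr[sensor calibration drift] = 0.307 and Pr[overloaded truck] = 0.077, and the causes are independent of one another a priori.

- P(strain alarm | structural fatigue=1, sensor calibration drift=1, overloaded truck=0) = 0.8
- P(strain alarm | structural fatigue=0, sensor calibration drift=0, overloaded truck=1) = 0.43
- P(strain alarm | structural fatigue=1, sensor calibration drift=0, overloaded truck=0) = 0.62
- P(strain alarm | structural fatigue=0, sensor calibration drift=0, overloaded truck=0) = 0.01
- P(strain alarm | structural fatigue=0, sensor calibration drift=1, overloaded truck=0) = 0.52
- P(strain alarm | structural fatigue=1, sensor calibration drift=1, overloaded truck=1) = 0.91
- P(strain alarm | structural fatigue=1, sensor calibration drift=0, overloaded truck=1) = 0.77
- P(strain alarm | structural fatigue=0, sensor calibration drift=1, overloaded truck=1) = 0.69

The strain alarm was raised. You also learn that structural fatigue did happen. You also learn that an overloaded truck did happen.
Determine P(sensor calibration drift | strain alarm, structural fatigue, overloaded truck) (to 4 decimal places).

Enumerate both values of sensor calibration drift and weight by the priors:
  P(strain alarm | structural fatigue, overloaded truck) = 0.77·0.693 + 0.91·0.307
        = 0.533610 + 0.279370 = 0.812980
Configurations with sensor calibration drift contribute 0.279370, so
  P(sensor calibration drift | strain alarm, structural fatigue, overloaded truck) = 0.279370 / 0.812980 ≈ 0.3436

P(sensor calibration drift | strain alarm, structural fatigue, overloaded truck) ≈ 0.3436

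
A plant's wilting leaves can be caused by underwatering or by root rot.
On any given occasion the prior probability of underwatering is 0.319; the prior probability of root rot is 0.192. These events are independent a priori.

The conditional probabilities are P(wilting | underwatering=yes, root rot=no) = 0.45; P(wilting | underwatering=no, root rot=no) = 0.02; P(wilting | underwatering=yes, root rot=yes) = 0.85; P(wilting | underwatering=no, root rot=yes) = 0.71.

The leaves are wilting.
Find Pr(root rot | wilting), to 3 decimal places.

Pr(root rot | wilting) ≈ 0.533

Enumerate the 4 (underwatering, root rot) configurations and weight by the priors:
  P(wilting) = 0.02×0.681×0.808 + 0.71×0.681×0.192 + 0.45×0.319×0.808 + 0.85×0.319×0.192
        = 0.011005 + 0.092834 + 0.115988 + 0.052061 = 0.271888
The terms with root rot present sum to 0.144895, so
  P(root rot | wilting) = 0.144895 / 0.271888 ≈ 0.533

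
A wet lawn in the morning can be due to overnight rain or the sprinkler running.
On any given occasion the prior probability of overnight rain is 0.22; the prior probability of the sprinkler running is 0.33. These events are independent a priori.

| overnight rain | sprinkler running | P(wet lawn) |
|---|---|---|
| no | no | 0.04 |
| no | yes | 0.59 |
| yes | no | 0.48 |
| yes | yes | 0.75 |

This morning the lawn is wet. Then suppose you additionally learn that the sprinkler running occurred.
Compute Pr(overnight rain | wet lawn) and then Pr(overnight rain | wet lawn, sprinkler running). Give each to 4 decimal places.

For the numerator, keep only overnight rain=true terms: 0.070752 + 0.054450 = 0.125202
Normalizer over all consistent configurations: 0.04×0.78×0.67 + 0.59×0.78×0.33 + 0.48×0.22×0.67 + 0.75×0.22×0.33 = 0.297972
P(overnight rain | wet lawn) = 0.125202/0.297972 ≈ 0.4202

With the extra evidence:
Sum P(wet lawn|·) weighted by the priors over both values of overnight rain:
  P(wet lawn | sprinkler running) = 0.59×0.78 + 0.75×0.22
        = 0.460200 + 0.165000 = 0.625200
Configurations with overnight rain contribute 0.165000, so
  P(overnight rain | wet lawn, sprinkler running) = 0.165000 / 0.625200 ≈ 0.2639
— sprinkler running explains away the evidence for overnight rain.

Pr(overnight rain | wet lawn) ≈ 0.4202; Pr(overnight rain | wet lawn, sprinkler running) ≈ 0.2639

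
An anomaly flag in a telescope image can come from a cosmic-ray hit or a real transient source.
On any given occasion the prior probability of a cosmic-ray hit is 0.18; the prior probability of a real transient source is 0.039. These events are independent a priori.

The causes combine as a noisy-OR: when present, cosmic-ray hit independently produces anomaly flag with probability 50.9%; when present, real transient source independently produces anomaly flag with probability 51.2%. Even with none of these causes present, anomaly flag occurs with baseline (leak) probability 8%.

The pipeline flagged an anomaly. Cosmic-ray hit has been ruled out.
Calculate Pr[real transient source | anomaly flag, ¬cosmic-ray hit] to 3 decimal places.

Under noisy-OR, P(anomaly flag | causes) = 1 − (1−0.08)·∏(1−qᵢ) over the active causes.
P(anomaly flag | ¬cosmic-ray hit) = 0.08×0.961 + 0.55104×0.039 = 0.076880 + 0.021491 = 0.098371
Of this, 0.021491 comes from 0.55104×0.039 (the real transient source=true cases).
Hence the posterior is 0.021491/0.098371 ≈ 0.218.

Pr[real transient source | anomaly flag, ¬cosmic-ray hit] ≈ 0.218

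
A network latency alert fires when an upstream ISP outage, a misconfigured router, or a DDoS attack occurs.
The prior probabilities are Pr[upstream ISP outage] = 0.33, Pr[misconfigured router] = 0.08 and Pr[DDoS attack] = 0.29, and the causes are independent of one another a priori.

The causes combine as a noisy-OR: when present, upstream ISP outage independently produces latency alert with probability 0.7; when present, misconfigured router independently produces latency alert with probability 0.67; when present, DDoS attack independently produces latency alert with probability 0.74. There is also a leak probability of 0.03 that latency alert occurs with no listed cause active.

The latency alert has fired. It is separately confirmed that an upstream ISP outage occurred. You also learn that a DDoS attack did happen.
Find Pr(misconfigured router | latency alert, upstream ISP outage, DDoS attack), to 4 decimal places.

Under noisy-OR, P(latency alert | causes) = 1 − (1−0.03)·∏(1−qᵢ) over the active causes.
For the numerator, keep only misconfigured router=true terms: 0.975032*0.08 = 0.078003
Normalizer over all consistent configurations: 0.92434*0.92 + 0.975032*0.08 = 0.928396
P(misconfigured router | latency alert, upstream ISP outage, DDoS attack) = 0.078003/0.928396 ≈ 0.0840

Pr(misconfigured router | latency alert, upstream ISP outage, DDoS attack) ≈ 0.0840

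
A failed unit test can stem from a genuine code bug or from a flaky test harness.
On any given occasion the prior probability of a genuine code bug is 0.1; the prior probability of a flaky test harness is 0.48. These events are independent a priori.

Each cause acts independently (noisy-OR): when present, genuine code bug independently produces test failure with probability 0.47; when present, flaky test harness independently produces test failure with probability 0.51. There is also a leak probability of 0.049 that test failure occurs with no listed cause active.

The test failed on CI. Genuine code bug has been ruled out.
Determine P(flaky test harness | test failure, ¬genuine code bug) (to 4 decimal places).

P(flaky test harness | test failure, ¬genuine code bug) ≈ 0.9096

Under noisy-OR, P(test failure | causes) = 1 − (1−0.049)·∏(1−qᵢ) over the active causes.
P(test failure | ¬genuine code bug) = 0.049×0.52 + 0.53401×0.48 = 0.025480 + 0.256325 = 0.281805
The flaky test harness-present share is 0.53401×0.48 = 0.256325.
So P(flaky test harness | test failure, ¬genuine code bug) = 0.256325/0.281805 ≈ 0.9096.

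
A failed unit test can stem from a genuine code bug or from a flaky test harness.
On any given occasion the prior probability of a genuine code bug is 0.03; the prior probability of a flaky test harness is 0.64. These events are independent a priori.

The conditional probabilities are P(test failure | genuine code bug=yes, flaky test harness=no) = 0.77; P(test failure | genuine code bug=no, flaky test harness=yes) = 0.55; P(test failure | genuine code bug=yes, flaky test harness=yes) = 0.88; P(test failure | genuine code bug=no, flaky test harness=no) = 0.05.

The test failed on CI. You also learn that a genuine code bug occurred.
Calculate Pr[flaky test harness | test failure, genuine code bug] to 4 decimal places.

Pr[flaky test harness | test failure, genuine code bug] ≈ 0.6702

Weight on flaky test harness=true, given the evidence: 0.88×0.64 = 0.563200
The normalizing constant is 0.77×0.36 + 0.88×0.64 = 0.840400
Posterior = 0.563200 / 0.840400 ≈ 0.6702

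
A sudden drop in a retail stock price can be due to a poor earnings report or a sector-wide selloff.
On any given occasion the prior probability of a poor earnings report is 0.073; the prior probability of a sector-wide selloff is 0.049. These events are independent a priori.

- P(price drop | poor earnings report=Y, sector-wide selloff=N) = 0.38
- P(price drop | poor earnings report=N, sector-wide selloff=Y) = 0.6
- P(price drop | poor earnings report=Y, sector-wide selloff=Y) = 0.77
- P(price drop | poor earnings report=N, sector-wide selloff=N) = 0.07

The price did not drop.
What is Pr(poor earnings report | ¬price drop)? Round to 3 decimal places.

Enumerate the 4 (poor earnings report, sector-wide selloff) configurations and weight by the priors:
  P(¬price drop) = 0.93·0.927·0.951 + 0.4·0.927·0.049 + 0.62·0.073·0.951 + 0.23·0.073·0.049
        = 0.819867 + 0.018169 + 0.043042 + 0.000823 = 0.881901
Configurations with poor earnings report contribute 0.043865, so
  P(poor earnings report | ¬price drop) = 0.043865 / 0.881901 ≈ 0.050

Pr(poor earnings report | ¬price drop) ≈ 0.050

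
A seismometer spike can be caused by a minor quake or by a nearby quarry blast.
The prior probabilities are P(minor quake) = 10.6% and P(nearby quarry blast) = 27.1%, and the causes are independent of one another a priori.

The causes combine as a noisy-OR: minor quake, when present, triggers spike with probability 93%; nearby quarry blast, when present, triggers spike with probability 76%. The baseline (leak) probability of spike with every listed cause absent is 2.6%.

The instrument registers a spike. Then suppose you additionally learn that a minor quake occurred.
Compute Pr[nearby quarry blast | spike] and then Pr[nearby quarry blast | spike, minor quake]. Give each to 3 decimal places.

Under noisy-OR, P(spike | causes) = 1 − (1−0.026)·∏(1−qᵢ) over the active causes.
P(spike) = 0.026·0.894·0.729 + 0.76624·0.894·0.271 + 0.93182·0.106·0.729 + 0.983637·0.106·0.271 = 0.016945 + 0.185640 + 0.072005 + 0.028256 = 0.302846
The nearby quarry blast-present share is 0.185640 + 0.028256 = 0.213896.
Hence the posterior is 0.213896/0.302846 ≈ 0.706.

With the extra evidence:
P(spike | minor quake) = 0.93182*0.729 + 0.983637*0.271 = 0.679297 + 0.266566 = 0.945863
Of this, 0.266566 comes from 0.983637*0.271 (the nearby quarry blast=true cases).
P(nearby quarry blast | spike, minor quake) = 0.266566 / 0.945863 ≈ 0.282
Conditioning on minor quake lowers the posterior on nearby quarry blast: the classic explaining-away effect in a common-effect structure.

Pr[nearby quarry blast | spike] ≈ 0.706; Pr[nearby quarry blast | spike, minor quake] ≈ 0.282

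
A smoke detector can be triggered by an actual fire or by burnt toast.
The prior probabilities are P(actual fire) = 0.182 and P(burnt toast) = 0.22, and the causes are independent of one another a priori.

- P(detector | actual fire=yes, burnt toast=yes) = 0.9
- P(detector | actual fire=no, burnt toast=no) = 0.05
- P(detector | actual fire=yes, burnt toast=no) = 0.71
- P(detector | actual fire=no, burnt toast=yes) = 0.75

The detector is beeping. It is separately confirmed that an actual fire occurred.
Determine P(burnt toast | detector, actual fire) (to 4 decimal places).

P(burnt toast | detector, actual fire) ≈ 0.2634

P(detector | actual fire) = 0.71·0.78 + 0.9·0.22 = 0.553800 + 0.198000 = 0.751800
Of this, 0.198000 comes from 0.9·0.22 (the burnt toast=true cases).
P(burnt toast | detector, actual fire) = 0.198000 / 0.751800 ≈ 0.2634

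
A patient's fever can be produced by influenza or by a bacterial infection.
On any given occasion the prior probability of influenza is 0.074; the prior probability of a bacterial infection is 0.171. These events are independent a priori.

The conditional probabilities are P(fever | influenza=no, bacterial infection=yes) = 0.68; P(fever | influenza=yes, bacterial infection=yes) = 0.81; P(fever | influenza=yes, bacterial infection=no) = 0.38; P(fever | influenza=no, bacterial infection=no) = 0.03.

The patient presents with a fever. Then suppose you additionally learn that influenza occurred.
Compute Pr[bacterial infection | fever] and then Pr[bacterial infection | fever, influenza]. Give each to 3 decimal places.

Pr[bacterial infection | fever] ≈ 0.718; Pr[bacterial infection | fever, influenza] ≈ 0.305

Sum P(fever|·) weighted by the priors over the 4 (influenza, bacterial infection) configurations:
  P(fever) = 0.03·0.926·0.829 + 0.68·0.926·0.171 + 0.38·0.074·0.829 + 0.81·0.074·0.171
        = 0.023030 + 0.107675 + 0.023311 + 0.010250 = 0.164266
Keeping only the bacterial infection-present terms gives 0.117925, so
  P(bacterial infection | fever) = 0.117925 / 0.164266 ≈ 0.718

Now also conditioning on influenza=true:
By total probability over both values of bacterial infection:
  P(fever | influenza) = 0.38×0.829 + 0.81×0.171
        = 0.315020 + 0.138510 = 0.453530
The terms with bacterial infection present sum to 0.138510, so
  P(bacterial infection | fever, influenza) = 0.138510 / 0.453530 ≈ 0.305
Conditioning on influenza lowers the posterior on bacterial infection: the classic explaining-away effect in a common-effect structure.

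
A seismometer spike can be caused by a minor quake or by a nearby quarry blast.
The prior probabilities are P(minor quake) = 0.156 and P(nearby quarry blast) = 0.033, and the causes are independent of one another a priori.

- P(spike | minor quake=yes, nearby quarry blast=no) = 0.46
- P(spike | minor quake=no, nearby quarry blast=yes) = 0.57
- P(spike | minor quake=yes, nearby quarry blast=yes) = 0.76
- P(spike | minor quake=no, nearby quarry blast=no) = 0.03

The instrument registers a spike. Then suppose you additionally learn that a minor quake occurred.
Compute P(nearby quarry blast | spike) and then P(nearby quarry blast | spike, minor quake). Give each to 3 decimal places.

Enumerate the 4 (minor quake, nearby quarry blast) configurations and weight by the priors:
  P(spike) = 0.03·0.844·0.967 + 0.57·0.844·0.033 + 0.46·0.156·0.967 + 0.76·0.156·0.033
        = 0.024484 + 0.015876 + 0.069392 + 0.003912 = 0.113664
The terms with nearby quarry blast present sum to 0.019788, so
  P(nearby quarry blast | spike) = 0.019788 / 0.113664 ≈ 0.174

Now condition on the additional information:
By total probability over both values of nearby quarry blast:
  P(spike | minor quake) = 0.46·0.967 + 0.76·0.033
        = 0.444820 + 0.025080 = 0.469900
The terms with nearby quarry blast present sum to 0.025080, so
  P(nearby quarry blast | spike, minor quake) = 0.025080 / 0.469900 ≈ 0.053

P(nearby quarry blast | spike) ≈ 0.174; P(nearby quarry blast | spike, minor quake) ≈ 0.053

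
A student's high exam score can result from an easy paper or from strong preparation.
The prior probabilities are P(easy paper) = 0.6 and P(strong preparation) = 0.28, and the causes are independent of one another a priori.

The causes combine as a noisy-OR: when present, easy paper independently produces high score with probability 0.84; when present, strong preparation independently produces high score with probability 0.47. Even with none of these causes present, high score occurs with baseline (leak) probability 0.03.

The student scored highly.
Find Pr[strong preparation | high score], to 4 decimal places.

Pr[strong preparation | high score] ≈ 0.3583

Under noisy-OR, P(high score | causes) = 1 − (1−0.03)·∏(1−qᵢ) over the active causes.
Numerator (weight on configurations with strong preparation): 0.054421 + 0.154181 = 0.208602
Denominator P(high score): 0.03·0.4·0.72 + 0.4859·0.4·0.28 + 0.8448·0.6·0.72 + 0.917744·0.6·0.28 = 0.582196
P(strong preparation | high score) = 0.208602/0.582196 ≈ 0.3583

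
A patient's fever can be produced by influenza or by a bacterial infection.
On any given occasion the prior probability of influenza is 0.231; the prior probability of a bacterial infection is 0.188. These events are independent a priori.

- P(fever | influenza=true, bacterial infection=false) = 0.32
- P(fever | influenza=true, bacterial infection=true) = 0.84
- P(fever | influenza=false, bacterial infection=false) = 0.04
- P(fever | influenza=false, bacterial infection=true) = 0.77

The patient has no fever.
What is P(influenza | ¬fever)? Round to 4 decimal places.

P(influenza | ¬fever) ≈ 0.1753

For the numerator, keep only influenza=true terms: 0.127549 + 0.006948 = 0.134497
Denominator P(¬fever): 0.96·0.769·0.812 + 0.23·0.769·0.188 + 0.68·0.231·0.812 + 0.16·0.231·0.188 = 0.767200
Posterior = 0.134497 / 0.767200 ≈ 0.1753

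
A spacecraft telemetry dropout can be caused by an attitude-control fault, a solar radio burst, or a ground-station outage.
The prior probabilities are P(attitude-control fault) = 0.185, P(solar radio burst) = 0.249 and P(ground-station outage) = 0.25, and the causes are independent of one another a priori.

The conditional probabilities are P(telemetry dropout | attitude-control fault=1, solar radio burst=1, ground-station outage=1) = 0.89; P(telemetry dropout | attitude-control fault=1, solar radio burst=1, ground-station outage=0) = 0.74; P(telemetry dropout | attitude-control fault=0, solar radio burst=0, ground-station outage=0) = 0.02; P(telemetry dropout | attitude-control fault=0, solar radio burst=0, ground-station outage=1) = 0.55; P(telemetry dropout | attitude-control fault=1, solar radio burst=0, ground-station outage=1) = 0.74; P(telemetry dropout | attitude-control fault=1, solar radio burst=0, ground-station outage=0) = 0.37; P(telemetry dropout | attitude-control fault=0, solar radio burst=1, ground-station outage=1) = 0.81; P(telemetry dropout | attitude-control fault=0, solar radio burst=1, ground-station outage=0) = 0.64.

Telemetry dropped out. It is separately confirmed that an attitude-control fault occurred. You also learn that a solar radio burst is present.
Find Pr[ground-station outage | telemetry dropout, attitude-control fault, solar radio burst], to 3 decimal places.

P(telemetry dropout | attitude-control fault, solar radio burst) = 0.74·0.75 + 0.89·0.25 = 0.555000 + 0.222500 = 0.777500
Restricting to configurations with ground-station outage present: 0.89·0.25 = 0.222500.
Hence the posterior is 0.222500/0.777500 ≈ 0.286.

Pr[ground-station outage | telemetry dropout, attitude-control fault, solar radio burst] ≈ 0.286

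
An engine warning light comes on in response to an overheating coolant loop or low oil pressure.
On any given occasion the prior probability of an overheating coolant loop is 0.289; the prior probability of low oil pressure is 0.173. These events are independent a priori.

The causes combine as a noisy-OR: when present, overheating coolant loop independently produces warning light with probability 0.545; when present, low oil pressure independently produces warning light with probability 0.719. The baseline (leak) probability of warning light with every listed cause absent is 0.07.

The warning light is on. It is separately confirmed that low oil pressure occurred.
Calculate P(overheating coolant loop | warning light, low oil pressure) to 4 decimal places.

Under noisy-OR, P(warning light | causes) = 1 − (1−0.07)·∏(1−qᵢ) over the active causes.
Enumerate both values of overheating coolant loop and weight by the priors:
  P(warning light | low oil pressure) = 0.73867*0.711 + 0.881095*0.289
        = 0.525194 + 0.254636 = 0.779830
The terms with overheating coolant loop present sum to 0.254636, so
  P(overheating coolant loop | warning light, low oil pressure) = 0.254636 / 0.779830 ≈ 0.3265

P(overheating coolant loop | warning light, low oil pressure) ≈ 0.3265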